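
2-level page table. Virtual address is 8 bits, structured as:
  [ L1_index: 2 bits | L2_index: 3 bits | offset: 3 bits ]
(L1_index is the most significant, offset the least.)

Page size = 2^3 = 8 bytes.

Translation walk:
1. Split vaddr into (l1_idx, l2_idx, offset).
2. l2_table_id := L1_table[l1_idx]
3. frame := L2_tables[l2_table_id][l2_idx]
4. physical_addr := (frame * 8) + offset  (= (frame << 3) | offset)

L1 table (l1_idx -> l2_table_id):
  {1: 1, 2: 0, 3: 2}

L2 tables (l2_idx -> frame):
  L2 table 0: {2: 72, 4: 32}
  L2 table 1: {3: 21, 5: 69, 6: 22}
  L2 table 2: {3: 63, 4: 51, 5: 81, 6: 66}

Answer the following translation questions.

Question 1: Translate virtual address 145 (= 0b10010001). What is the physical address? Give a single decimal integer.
Answer: 577

Derivation:
vaddr = 145 = 0b10010001
Split: l1_idx=2, l2_idx=2, offset=1
L1[2] = 0
L2[0][2] = 72
paddr = 72 * 8 + 1 = 577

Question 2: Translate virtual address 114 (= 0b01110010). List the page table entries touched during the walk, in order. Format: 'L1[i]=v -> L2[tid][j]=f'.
vaddr = 114 = 0b01110010
Split: l1_idx=1, l2_idx=6, offset=2

Answer: L1[1]=1 -> L2[1][6]=22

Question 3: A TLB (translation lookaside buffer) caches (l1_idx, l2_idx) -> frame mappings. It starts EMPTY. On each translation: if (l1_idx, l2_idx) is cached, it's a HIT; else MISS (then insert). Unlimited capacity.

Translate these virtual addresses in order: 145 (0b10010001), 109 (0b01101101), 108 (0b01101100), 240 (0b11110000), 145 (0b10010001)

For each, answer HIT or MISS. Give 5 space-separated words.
vaddr=145: (2,2) not in TLB -> MISS, insert
vaddr=109: (1,5) not in TLB -> MISS, insert
vaddr=108: (1,5) in TLB -> HIT
vaddr=240: (3,6) not in TLB -> MISS, insert
vaddr=145: (2,2) in TLB -> HIT

Answer: MISS MISS HIT MISS HIT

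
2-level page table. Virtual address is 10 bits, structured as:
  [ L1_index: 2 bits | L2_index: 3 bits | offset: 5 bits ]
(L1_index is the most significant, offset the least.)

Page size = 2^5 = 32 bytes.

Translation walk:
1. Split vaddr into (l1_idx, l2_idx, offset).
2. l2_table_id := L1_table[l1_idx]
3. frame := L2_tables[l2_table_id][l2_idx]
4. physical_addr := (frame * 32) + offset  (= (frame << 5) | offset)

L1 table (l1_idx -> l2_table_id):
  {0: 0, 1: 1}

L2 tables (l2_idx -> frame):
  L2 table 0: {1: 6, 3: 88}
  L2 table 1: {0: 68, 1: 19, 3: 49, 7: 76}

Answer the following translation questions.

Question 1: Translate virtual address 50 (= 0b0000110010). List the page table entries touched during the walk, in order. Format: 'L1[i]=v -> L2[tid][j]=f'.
vaddr = 50 = 0b0000110010
Split: l1_idx=0, l2_idx=1, offset=18

Answer: L1[0]=0 -> L2[0][1]=6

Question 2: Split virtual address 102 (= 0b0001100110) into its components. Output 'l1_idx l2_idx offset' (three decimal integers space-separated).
Answer: 0 3 6

Derivation:
vaddr = 102 = 0b0001100110
  top 2 bits -> l1_idx = 0
  next 3 bits -> l2_idx = 3
  bottom 5 bits -> offset = 6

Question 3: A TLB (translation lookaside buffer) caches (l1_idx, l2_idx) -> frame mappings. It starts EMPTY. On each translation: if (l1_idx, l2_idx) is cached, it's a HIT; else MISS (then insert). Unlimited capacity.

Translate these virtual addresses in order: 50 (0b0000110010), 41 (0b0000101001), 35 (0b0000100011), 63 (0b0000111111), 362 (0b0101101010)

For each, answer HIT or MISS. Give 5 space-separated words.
vaddr=50: (0,1) not in TLB -> MISS, insert
vaddr=41: (0,1) in TLB -> HIT
vaddr=35: (0,1) in TLB -> HIT
vaddr=63: (0,1) in TLB -> HIT
vaddr=362: (1,3) not in TLB -> MISS, insert

Answer: MISS HIT HIT HIT MISS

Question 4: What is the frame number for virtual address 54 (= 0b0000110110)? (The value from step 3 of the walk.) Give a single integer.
vaddr = 54: l1_idx=0, l2_idx=1
L1[0] = 0; L2[0][1] = 6

Answer: 6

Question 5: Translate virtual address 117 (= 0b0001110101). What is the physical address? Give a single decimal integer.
vaddr = 117 = 0b0001110101
Split: l1_idx=0, l2_idx=3, offset=21
L1[0] = 0
L2[0][3] = 88
paddr = 88 * 32 + 21 = 2837

Answer: 2837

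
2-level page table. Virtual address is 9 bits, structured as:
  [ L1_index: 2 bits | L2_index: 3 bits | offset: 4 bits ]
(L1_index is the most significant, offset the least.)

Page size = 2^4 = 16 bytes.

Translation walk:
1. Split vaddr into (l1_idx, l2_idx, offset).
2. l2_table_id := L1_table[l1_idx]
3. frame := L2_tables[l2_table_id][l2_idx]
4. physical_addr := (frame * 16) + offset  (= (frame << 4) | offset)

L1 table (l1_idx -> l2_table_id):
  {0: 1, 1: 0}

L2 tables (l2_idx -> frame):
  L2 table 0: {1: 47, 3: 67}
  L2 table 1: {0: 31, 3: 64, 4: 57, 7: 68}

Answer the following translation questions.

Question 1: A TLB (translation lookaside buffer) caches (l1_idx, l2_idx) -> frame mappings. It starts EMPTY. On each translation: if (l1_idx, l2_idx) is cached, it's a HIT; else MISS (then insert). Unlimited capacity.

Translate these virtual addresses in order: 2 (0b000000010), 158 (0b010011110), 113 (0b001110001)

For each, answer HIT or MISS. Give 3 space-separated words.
Answer: MISS MISS MISS

Derivation:
vaddr=2: (0,0) not in TLB -> MISS, insert
vaddr=158: (1,1) not in TLB -> MISS, insert
vaddr=113: (0,7) not in TLB -> MISS, insert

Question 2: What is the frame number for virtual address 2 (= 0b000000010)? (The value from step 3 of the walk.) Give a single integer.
vaddr = 2: l1_idx=0, l2_idx=0
L1[0] = 1; L2[1][0] = 31

Answer: 31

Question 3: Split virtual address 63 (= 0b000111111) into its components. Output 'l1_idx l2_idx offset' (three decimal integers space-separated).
Answer: 0 3 15

Derivation:
vaddr = 63 = 0b000111111
  top 2 bits -> l1_idx = 0
  next 3 bits -> l2_idx = 3
  bottom 4 bits -> offset = 15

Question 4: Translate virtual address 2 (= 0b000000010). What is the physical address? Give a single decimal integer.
Answer: 498

Derivation:
vaddr = 2 = 0b000000010
Split: l1_idx=0, l2_idx=0, offset=2
L1[0] = 1
L2[1][0] = 31
paddr = 31 * 16 + 2 = 498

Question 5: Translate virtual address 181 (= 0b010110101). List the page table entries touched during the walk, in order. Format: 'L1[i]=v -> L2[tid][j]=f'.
Answer: L1[1]=0 -> L2[0][3]=67

Derivation:
vaddr = 181 = 0b010110101
Split: l1_idx=1, l2_idx=3, offset=5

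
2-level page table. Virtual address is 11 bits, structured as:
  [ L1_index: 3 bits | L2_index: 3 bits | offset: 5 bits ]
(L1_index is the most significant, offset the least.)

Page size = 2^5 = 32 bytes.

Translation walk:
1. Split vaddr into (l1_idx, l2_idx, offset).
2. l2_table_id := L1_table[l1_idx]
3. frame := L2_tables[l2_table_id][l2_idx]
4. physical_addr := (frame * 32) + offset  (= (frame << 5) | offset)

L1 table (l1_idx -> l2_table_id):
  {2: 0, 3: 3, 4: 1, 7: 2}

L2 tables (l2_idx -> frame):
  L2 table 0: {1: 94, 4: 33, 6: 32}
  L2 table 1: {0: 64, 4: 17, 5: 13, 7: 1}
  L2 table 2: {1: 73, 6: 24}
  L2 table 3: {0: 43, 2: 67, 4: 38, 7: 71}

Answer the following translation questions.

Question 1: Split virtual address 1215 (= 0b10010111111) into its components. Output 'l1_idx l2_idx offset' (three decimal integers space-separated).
Answer: 4 5 31

Derivation:
vaddr = 1215 = 0b10010111111
  top 3 bits -> l1_idx = 4
  next 3 bits -> l2_idx = 5
  bottom 5 bits -> offset = 31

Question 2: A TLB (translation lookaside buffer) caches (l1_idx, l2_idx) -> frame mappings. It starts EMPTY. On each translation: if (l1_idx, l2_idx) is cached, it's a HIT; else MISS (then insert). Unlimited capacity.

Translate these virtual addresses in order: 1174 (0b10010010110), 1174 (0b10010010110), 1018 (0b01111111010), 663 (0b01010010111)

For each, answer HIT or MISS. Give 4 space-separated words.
vaddr=1174: (4,4) not in TLB -> MISS, insert
vaddr=1174: (4,4) in TLB -> HIT
vaddr=1018: (3,7) not in TLB -> MISS, insert
vaddr=663: (2,4) not in TLB -> MISS, insert

Answer: MISS HIT MISS MISS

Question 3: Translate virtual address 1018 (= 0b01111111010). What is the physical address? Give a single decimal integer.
vaddr = 1018 = 0b01111111010
Split: l1_idx=3, l2_idx=7, offset=26
L1[3] = 3
L2[3][7] = 71
paddr = 71 * 32 + 26 = 2298

Answer: 2298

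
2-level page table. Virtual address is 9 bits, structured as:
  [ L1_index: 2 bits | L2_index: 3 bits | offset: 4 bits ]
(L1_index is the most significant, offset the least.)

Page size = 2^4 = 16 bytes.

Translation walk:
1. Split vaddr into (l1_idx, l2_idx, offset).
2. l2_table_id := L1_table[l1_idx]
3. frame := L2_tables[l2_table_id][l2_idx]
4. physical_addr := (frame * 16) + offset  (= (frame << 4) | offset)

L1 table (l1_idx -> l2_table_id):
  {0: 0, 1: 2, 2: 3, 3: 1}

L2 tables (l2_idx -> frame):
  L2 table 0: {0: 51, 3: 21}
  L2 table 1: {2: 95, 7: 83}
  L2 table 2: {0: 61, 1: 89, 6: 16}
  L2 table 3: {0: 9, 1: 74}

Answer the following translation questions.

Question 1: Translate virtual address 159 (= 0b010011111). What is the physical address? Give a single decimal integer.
Answer: 1439

Derivation:
vaddr = 159 = 0b010011111
Split: l1_idx=1, l2_idx=1, offset=15
L1[1] = 2
L2[2][1] = 89
paddr = 89 * 16 + 15 = 1439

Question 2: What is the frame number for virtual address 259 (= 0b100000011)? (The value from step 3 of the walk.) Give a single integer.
Answer: 9

Derivation:
vaddr = 259: l1_idx=2, l2_idx=0
L1[2] = 3; L2[3][0] = 9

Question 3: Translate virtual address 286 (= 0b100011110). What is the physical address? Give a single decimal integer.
vaddr = 286 = 0b100011110
Split: l1_idx=2, l2_idx=1, offset=14
L1[2] = 3
L2[3][1] = 74
paddr = 74 * 16 + 14 = 1198

Answer: 1198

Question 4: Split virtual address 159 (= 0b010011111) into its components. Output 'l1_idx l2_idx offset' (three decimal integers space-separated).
Answer: 1 1 15

Derivation:
vaddr = 159 = 0b010011111
  top 2 bits -> l1_idx = 1
  next 3 bits -> l2_idx = 1
  bottom 4 bits -> offset = 15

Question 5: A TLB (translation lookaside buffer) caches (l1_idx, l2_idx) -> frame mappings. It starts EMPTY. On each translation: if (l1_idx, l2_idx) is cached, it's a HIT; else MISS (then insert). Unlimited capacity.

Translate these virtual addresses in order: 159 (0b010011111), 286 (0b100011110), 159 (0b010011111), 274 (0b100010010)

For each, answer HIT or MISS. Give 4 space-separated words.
Answer: MISS MISS HIT HIT

Derivation:
vaddr=159: (1,1) not in TLB -> MISS, insert
vaddr=286: (2,1) not in TLB -> MISS, insert
vaddr=159: (1,1) in TLB -> HIT
vaddr=274: (2,1) in TLB -> HIT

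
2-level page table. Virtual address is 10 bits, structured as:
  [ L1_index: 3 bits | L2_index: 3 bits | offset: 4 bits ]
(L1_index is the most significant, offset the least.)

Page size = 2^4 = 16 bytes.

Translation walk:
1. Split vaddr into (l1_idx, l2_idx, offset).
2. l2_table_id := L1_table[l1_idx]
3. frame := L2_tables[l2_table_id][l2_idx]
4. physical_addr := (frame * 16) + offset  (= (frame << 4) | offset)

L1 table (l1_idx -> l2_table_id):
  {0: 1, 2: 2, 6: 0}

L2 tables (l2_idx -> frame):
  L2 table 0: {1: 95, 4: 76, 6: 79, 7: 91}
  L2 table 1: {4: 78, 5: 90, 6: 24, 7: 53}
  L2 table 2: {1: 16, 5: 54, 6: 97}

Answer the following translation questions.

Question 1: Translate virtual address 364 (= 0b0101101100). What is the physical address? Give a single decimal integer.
vaddr = 364 = 0b0101101100
Split: l1_idx=2, l2_idx=6, offset=12
L1[2] = 2
L2[2][6] = 97
paddr = 97 * 16 + 12 = 1564

Answer: 1564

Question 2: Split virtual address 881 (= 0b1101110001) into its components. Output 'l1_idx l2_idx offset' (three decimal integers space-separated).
Answer: 6 7 1

Derivation:
vaddr = 881 = 0b1101110001
  top 3 bits -> l1_idx = 6
  next 3 bits -> l2_idx = 7
  bottom 4 bits -> offset = 1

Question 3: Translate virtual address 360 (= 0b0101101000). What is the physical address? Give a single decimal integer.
vaddr = 360 = 0b0101101000
Split: l1_idx=2, l2_idx=6, offset=8
L1[2] = 2
L2[2][6] = 97
paddr = 97 * 16 + 8 = 1560

Answer: 1560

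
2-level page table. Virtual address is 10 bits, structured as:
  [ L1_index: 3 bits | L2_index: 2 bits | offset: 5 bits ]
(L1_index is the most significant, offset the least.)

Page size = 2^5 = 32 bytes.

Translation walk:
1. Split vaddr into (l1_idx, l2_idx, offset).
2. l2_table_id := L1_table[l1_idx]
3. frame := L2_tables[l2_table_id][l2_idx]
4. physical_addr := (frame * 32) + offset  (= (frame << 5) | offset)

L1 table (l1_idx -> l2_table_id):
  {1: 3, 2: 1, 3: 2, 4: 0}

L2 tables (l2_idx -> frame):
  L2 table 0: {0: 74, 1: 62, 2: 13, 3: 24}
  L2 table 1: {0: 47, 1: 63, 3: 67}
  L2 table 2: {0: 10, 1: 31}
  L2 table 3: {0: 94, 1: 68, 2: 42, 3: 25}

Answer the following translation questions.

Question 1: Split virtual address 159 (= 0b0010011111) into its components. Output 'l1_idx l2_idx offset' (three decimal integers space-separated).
vaddr = 159 = 0b0010011111
  top 3 bits -> l1_idx = 1
  next 2 bits -> l2_idx = 0
  bottom 5 bits -> offset = 31

Answer: 1 0 31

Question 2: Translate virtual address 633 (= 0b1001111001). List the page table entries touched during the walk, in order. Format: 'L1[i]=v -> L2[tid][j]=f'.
Answer: L1[4]=0 -> L2[0][3]=24

Derivation:
vaddr = 633 = 0b1001111001
Split: l1_idx=4, l2_idx=3, offset=25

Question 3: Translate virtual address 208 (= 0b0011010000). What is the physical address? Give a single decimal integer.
vaddr = 208 = 0b0011010000
Split: l1_idx=1, l2_idx=2, offset=16
L1[1] = 3
L2[3][2] = 42
paddr = 42 * 32 + 16 = 1360

Answer: 1360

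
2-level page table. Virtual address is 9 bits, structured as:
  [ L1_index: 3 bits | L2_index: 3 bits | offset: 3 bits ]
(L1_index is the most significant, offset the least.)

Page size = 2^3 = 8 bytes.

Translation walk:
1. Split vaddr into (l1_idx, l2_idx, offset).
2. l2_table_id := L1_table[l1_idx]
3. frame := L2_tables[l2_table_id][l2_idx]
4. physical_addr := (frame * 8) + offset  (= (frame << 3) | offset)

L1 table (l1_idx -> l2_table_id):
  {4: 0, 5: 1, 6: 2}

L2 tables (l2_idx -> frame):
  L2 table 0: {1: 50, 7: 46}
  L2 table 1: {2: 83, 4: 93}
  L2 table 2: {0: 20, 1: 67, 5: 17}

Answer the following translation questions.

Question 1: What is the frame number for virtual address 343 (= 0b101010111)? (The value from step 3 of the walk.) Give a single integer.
Answer: 83

Derivation:
vaddr = 343: l1_idx=5, l2_idx=2
L1[5] = 1; L2[1][2] = 83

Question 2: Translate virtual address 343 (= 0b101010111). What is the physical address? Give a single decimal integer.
vaddr = 343 = 0b101010111
Split: l1_idx=5, l2_idx=2, offset=7
L1[5] = 1
L2[1][2] = 83
paddr = 83 * 8 + 7 = 671

Answer: 671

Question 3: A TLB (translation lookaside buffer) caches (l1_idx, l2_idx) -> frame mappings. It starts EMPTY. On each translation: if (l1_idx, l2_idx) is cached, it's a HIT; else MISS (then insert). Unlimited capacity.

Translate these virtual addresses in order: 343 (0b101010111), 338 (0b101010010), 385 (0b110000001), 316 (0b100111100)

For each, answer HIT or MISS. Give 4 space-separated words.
vaddr=343: (5,2) not in TLB -> MISS, insert
vaddr=338: (5,2) in TLB -> HIT
vaddr=385: (6,0) not in TLB -> MISS, insert
vaddr=316: (4,7) not in TLB -> MISS, insert

Answer: MISS HIT MISS MISS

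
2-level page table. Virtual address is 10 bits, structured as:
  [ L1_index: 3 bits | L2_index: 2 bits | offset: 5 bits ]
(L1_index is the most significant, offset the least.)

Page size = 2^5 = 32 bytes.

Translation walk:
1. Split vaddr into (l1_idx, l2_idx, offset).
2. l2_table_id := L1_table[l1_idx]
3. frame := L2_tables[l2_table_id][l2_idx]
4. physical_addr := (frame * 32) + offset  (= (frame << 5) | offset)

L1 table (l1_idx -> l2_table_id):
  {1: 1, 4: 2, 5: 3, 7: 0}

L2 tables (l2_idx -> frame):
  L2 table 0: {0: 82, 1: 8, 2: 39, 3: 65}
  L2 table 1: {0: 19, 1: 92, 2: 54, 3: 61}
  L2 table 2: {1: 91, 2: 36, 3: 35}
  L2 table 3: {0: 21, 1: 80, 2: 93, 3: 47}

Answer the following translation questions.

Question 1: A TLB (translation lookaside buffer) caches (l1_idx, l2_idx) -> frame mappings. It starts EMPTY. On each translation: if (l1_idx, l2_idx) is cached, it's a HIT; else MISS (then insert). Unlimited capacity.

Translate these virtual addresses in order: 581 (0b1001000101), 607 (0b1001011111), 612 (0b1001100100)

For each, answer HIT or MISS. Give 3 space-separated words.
Answer: MISS HIT MISS

Derivation:
vaddr=581: (4,2) not in TLB -> MISS, insert
vaddr=607: (4,2) in TLB -> HIT
vaddr=612: (4,3) not in TLB -> MISS, insert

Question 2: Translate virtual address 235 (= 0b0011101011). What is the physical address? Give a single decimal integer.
vaddr = 235 = 0b0011101011
Split: l1_idx=1, l2_idx=3, offset=11
L1[1] = 1
L2[1][3] = 61
paddr = 61 * 32 + 11 = 1963

Answer: 1963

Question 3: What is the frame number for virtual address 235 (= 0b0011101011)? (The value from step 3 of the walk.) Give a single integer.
Answer: 61

Derivation:
vaddr = 235: l1_idx=1, l2_idx=3
L1[1] = 1; L2[1][3] = 61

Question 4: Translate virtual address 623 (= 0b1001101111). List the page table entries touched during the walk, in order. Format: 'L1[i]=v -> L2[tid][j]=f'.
Answer: L1[4]=2 -> L2[2][3]=35

Derivation:
vaddr = 623 = 0b1001101111
Split: l1_idx=4, l2_idx=3, offset=15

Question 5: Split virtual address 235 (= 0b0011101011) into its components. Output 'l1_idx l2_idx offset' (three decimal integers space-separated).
vaddr = 235 = 0b0011101011
  top 3 bits -> l1_idx = 1
  next 2 bits -> l2_idx = 3
  bottom 5 bits -> offset = 11

Answer: 1 3 11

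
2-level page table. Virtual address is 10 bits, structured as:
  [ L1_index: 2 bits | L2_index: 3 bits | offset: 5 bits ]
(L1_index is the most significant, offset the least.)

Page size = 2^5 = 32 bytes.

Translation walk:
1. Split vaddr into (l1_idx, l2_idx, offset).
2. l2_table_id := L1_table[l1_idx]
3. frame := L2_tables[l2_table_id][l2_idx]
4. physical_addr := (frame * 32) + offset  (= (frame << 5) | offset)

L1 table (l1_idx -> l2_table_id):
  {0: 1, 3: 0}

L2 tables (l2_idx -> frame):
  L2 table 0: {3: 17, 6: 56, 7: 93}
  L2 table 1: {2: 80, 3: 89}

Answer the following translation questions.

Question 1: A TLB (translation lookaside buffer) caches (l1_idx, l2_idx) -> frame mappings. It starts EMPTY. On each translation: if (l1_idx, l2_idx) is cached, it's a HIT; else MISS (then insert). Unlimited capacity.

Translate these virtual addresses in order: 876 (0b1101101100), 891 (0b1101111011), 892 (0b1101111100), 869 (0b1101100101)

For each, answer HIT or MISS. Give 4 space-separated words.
Answer: MISS HIT HIT HIT

Derivation:
vaddr=876: (3,3) not in TLB -> MISS, insert
vaddr=891: (3,3) in TLB -> HIT
vaddr=892: (3,3) in TLB -> HIT
vaddr=869: (3,3) in TLB -> HIT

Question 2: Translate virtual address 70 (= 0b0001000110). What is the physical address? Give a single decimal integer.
Answer: 2566

Derivation:
vaddr = 70 = 0b0001000110
Split: l1_idx=0, l2_idx=2, offset=6
L1[0] = 1
L2[1][2] = 80
paddr = 80 * 32 + 6 = 2566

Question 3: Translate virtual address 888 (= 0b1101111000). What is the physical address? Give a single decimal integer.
vaddr = 888 = 0b1101111000
Split: l1_idx=3, l2_idx=3, offset=24
L1[3] = 0
L2[0][3] = 17
paddr = 17 * 32 + 24 = 568

Answer: 568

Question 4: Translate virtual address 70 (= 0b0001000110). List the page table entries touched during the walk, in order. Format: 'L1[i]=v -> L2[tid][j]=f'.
vaddr = 70 = 0b0001000110
Split: l1_idx=0, l2_idx=2, offset=6

Answer: L1[0]=1 -> L2[1][2]=80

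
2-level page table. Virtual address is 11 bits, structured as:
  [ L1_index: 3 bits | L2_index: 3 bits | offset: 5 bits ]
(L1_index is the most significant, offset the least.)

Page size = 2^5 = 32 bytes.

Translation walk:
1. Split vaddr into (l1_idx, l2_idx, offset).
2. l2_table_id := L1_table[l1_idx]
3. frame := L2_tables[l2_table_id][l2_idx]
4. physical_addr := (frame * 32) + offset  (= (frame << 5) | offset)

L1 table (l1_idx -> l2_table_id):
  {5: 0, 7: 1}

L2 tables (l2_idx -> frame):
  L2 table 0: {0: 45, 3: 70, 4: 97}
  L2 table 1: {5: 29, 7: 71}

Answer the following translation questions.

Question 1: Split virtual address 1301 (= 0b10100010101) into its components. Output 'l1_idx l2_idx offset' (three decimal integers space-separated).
Answer: 5 0 21

Derivation:
vaddr = 1301 = 0b10100010101
  top 3 bits -> l1_idx = 5
  next 3 bits -> l2_idx = 0
  bottom 5 bits -> offset = 21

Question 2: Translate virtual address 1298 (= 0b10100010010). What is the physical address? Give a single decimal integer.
vaddr = 1298 = 0b10100010010
Split: l1_idx=5, l2_idx=0, offset=18
L1[5] = 0
L2[0][0] = 45
paddr = 45 * 32 + 18 = 1458

Answer: 1458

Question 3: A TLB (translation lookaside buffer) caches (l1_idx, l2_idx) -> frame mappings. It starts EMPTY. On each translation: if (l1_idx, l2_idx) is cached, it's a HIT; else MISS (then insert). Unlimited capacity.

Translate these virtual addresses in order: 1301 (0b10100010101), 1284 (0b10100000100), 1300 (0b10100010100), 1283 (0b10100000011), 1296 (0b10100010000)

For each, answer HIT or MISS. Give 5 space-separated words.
vaddr=1301: (5,0) not in TLB -> MISS, insert
vaddr=1284: (5,0) in TLB -> HIT
vaddr=1300: (5,0) in TLB -> HIT
vaddr=1283: (5,0) in TLB -> HIT
vaddr=1296: (5,0) in TLB -> HIT

Answer: MISS HIT HIT HIT HIT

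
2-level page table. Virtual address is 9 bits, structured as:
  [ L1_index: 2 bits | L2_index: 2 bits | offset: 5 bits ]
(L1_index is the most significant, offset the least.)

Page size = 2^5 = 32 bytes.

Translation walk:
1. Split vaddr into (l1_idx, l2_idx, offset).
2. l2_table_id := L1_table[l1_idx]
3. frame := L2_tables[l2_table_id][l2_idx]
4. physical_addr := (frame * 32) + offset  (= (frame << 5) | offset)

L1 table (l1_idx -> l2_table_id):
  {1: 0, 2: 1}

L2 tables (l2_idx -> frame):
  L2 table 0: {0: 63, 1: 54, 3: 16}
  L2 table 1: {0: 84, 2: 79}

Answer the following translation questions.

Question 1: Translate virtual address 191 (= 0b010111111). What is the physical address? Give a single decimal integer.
vaddr = 191 = 0b010111111
Split: l1_idx=1, l2_idx=1, offset=31
L1[1] = 0
L2[0][1] = 54
paddr = 54 * 32 + 31 = 1759

Answer: 1759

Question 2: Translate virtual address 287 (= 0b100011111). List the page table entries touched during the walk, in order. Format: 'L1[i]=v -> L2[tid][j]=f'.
Answer: L1[2]=1 -> L2[1][0]=84

Derivation:
vaddr = 287 = 0b100011111
Split: l1_idx=2, l2_idx=0, offset=31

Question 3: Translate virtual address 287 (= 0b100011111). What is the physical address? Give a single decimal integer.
vaddr = 287 = 0b100011111
Split: l1_idx=2, l2_idx=0, offset=31
L1[2] = 1
L2[1][0] = 84
paddr = 84 * 32 + 31 = 2719

Answer: 2719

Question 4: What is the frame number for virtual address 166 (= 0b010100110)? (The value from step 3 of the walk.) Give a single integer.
Answer: 54

Derivation:
vaddr = 166: l1_idx=1, l2_idx=1
L1[1] = 0; L2[0][1] = 54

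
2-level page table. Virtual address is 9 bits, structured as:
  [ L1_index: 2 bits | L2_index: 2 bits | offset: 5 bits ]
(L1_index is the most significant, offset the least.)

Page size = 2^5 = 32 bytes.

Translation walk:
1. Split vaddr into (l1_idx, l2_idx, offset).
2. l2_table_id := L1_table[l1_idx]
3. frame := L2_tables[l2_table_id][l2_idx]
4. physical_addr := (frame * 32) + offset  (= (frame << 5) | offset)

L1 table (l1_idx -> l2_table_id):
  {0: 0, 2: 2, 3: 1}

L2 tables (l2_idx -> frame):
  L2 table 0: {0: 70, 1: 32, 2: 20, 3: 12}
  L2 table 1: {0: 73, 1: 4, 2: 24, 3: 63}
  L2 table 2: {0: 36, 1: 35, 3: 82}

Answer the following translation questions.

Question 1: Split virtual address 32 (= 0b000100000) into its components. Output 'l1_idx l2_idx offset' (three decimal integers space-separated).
vaddr = 32 = 0b000100000
  top 2 bits -> l1_idx = 0
  next 2 bits -> l2_idx = 1
  bottom 5 bits -> offset = 0

Answer: 0 1 0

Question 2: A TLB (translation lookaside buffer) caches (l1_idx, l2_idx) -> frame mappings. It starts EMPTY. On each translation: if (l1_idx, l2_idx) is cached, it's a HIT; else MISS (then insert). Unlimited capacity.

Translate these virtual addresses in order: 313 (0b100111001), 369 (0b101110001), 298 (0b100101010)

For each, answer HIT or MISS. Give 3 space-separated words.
Answer: MISS MISS HIT

Derivation:
vaddr=313: (2,1) not in TLB -> MISS, insert
vaddr=369: (2,3) not in TLB -> MISS, insert
vaddr=298: (2,1) in TLB -> HIT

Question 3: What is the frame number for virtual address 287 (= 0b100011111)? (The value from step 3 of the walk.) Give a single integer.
Answer: 36

Derivation:
vaddr = 287: l1_idx=2, l2_idx=0
L1[2] = 2; L2[2][0] = 36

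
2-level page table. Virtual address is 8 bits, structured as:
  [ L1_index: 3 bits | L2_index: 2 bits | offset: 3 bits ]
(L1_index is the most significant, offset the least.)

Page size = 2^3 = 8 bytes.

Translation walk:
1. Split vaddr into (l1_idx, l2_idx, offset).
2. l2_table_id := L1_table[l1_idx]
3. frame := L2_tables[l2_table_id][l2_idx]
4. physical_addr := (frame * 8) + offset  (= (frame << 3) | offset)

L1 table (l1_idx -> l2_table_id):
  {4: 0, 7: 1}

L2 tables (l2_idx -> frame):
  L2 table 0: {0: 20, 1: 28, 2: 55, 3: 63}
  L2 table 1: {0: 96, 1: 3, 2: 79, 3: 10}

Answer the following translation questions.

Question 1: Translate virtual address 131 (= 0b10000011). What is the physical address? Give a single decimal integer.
Answer: 163

Derivation:
vaddr = 131 = 0b10000011
Split: l1_idx=4, l2_idx=0, offset=3
L1[4] = 0
L2[0][0] = 20
paddr = 20 * 8 + 3 = 163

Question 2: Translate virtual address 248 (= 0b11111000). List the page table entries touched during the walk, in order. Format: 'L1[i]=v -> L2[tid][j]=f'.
Answer: L1[7]=1 -> L2[1][3]=10

Derivation:
vaddr = 248 = 0b11111000
Split: l1_idx=7, l2_idx=3, offset=0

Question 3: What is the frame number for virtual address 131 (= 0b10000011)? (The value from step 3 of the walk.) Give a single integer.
vaddr = 131: l1_idx=4, l2_idx=0
L1[4] = 0; L2[0][0] = 20

Answer: 20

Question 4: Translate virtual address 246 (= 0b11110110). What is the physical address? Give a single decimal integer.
vaddr = 246 = 0b11110110
Split: l1_idx=7, l2_idx=2, offset=6
L1[7] = 1
L2[1][2] = 79
paddr = 79 * 8 + 6 = 638

Answer: 638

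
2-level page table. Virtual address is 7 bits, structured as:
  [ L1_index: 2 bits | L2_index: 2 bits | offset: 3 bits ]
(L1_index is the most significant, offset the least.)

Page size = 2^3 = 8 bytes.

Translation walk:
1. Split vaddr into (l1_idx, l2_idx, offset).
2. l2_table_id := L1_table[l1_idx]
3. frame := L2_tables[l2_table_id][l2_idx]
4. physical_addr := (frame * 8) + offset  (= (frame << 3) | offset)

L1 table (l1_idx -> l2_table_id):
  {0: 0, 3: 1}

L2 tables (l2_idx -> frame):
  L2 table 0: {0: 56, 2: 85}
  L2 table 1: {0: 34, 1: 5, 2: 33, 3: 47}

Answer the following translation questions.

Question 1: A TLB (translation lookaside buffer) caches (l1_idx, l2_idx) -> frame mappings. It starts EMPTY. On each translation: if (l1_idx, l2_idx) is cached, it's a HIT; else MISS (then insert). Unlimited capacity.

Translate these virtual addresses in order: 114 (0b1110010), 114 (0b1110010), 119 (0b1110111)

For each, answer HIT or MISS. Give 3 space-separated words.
Answer: MISS HIT HIT

Derivation:
vaddr=114: (3,2) not in TLB -> MISS, insert
vaddr=114: (3,2) in TLB -> HIT
vaddr=119: (3,2) in TLB -> HIT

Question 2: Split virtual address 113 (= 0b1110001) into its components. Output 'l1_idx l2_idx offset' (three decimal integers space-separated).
Answer: 3 2 1

Derivation:
vaddr = 113 = 0b1110001
  top 2 bits -> l1_idx = 3
  next 2 bits -> l2_idx = 2
  bottom 3 bits -> offset = 1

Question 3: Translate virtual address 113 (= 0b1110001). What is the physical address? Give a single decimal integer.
vaddr = 113 = 0b1110001
Split: l1_idx=3, l2_idx=2, offset=1
L1[3] = 1
L2[1][2] = 33
paddr = 33 * 8 + 1 = 265

Answer: 265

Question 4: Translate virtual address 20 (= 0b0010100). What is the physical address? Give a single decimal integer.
vaddr = 20 = 0b0010100
Split: l1_idx=0, l2_idx=2, offset=4
L1[0] = 0
L2[0][2] = 85
paddr = 85 * 8 + 4 = 684

Answer: 684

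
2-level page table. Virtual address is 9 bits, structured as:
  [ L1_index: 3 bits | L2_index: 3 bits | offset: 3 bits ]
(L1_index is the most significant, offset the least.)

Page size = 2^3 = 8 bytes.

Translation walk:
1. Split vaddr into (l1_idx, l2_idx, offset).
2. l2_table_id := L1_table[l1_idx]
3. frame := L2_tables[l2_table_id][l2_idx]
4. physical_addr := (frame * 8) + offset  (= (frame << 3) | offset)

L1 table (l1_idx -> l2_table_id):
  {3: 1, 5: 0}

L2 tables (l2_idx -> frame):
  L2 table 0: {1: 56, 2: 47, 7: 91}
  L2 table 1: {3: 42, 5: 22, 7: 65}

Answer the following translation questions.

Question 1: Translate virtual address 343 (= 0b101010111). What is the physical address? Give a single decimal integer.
Answer: 383

Derivation:
vaddr = 343 = 0b101010111
Split: l1_idx=5, l2_idx=2, offset=7
L1[5] = 0
L2[0][2] = 47
paddr = 47 * 8 + 7 = 383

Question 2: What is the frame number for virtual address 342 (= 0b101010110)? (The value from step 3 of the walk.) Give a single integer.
vaddr = 342: l1_idx=5, l2_idx=2
L1[5] = 0; L2[0][2] = 47

Answer: 47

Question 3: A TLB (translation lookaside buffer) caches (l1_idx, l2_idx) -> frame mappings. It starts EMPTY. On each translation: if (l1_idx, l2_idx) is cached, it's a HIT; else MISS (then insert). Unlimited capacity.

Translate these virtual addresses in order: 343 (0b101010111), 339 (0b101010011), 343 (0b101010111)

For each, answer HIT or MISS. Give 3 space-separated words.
vaddr=343: (5,2) not in TLB -> MISS, insert
vaddr=339: (5,2) in TLB -> HIT
vaddr=343: (5,2) in TLB -> HIT

Answer: MISS HIT HIT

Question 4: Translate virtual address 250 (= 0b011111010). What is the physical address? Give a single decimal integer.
Answer: 522

Derivation:
vaddr = 250 = 0b011111010
Split: l1_idx=3, l2_idx=7, offset=2
L1[3] = 1
L2[1][7] = 65
paddr = 65 * 8 + 2 = 522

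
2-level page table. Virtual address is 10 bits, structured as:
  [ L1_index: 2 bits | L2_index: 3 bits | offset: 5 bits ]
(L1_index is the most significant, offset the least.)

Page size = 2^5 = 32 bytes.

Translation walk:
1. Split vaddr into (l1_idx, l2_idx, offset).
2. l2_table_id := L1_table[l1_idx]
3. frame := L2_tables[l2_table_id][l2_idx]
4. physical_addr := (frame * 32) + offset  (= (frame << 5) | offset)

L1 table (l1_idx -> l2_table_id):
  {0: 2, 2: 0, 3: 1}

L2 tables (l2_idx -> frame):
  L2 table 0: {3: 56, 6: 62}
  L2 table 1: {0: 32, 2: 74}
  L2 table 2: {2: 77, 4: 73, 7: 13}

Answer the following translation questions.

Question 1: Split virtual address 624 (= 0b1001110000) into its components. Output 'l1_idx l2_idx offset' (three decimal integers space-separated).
Answer: 2 3 16

Derivation:
vaddr = 624 = 0b1001110000
  top 2 bits -> l1_idx = 2
  next 3 bits -> l2_idx = 3
  bottom 5 bits -> offset = 16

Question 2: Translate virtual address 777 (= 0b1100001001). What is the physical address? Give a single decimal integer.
Answer: 1033

Derivation:
vaddr = 777 = 0b1100001001
Split: l1_idx=3, l2_idx=0, offset=9
L1[3] = 1
L2[1][0] = 32
paddr = 32 * 32 + 9 = 1033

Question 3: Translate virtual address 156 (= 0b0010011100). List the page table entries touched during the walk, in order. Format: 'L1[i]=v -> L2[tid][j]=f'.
Answer: L1[0]=2 -> L2[2][4]=73

Derivation:
vaddr = 156 = 0b0010011100
Split: l1_idx=0, l2_idx=4, offset=28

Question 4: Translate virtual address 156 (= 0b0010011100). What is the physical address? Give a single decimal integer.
Answer: 2364

Derivation:
vaddr = 156 = 0b0010011100
Split: l1_idx=0, l2_idx=4, offset=28
L1[0] = 2
L2[2][4] = 73
paddr = 73 * 32 + 28 = 2364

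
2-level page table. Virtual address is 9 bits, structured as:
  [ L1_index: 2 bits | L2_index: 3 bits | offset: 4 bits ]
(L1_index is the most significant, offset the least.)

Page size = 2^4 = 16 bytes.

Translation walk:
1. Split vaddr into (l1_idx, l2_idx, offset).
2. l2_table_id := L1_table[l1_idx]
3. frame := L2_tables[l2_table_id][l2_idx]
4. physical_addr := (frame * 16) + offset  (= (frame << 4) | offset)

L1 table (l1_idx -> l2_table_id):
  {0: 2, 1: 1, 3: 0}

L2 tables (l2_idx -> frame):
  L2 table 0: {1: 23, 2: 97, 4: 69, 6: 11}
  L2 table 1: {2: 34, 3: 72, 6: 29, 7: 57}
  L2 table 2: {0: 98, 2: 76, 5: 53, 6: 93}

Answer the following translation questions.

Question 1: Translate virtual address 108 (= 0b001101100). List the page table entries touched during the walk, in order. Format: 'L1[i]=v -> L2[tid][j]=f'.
Answer: L1[0]=2 -> L2[2][6]=93

Derivation:
vaddr = 108 = 0b001101100
Split: l1_idx=0, l2_idx=6, offset=12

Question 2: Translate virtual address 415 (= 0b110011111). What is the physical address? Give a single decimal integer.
Answer: 383

Derivation:
vaddr = 415 = 0b110011111
Split: l1_idx=3, l2_idx=1, offset=15
L1[3] = 0
L2[0][1] = 23
paddr = 23 * 16 + 15 = 383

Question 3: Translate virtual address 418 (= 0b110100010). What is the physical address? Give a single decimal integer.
Answer: 1554

Derivation:
vaddr = 418 = 0b110100010
Split: l1_idx=3, l2_idx=2, offset=2
L1[3] = 0
L2[0][2] = 97
paddr = 97 * 16 + 2 = 1554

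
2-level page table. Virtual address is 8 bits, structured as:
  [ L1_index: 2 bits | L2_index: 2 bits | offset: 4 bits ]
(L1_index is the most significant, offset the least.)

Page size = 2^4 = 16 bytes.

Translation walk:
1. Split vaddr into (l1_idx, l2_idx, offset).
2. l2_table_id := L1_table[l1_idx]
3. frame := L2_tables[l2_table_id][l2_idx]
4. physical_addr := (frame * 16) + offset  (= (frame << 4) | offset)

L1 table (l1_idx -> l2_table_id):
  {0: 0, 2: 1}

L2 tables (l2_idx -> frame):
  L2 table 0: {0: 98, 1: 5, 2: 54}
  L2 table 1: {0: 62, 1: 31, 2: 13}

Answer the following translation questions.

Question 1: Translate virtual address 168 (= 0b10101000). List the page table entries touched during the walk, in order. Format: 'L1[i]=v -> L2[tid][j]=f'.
vaddr = 168 = 0b10101000
Split: l1_idx=2, l2_idx=2, offset=8

Answer: L1[2]=1 -> L2[1][2]=13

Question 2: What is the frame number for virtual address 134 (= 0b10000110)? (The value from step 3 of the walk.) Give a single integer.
vaddr = 134: l1_idx=2, l2_idx=0
L1[2] = 1; L2[1][0] = 62

Answer: 62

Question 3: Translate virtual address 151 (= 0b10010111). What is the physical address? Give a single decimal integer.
vaddr = 151 = 0b10010111
Split: l1_idx=2, l2_idx=1, offset=7
L1[2] = 1
L2[1][1] = 31
paddr = 31 * 16 + 7 = 503

Answer: 503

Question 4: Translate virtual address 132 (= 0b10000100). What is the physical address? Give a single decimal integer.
Answer: 996

Derivation:
vaddr = 132 = 0b10000100
Split: l1_idx=2, l2_idx=0, offset=4
L1[2] = 1
L2[1][0] = 62
paddr = 62 * 16 + 4 = 996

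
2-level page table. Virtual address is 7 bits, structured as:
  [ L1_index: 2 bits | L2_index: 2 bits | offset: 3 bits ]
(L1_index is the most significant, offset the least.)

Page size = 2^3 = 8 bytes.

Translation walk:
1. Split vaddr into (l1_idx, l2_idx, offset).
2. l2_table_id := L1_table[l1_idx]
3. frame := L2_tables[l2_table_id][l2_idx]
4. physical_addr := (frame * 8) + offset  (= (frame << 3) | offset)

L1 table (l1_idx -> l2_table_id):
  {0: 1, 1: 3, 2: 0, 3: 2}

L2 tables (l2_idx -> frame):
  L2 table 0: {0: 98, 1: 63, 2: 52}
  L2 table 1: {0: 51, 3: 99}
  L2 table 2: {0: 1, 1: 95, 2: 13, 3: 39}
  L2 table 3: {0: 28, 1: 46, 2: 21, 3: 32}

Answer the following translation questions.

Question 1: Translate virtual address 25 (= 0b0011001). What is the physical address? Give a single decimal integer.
vaddr = 25 = 0b0011001
Split: l1_idx=0, l2_idx=3, offset=1
L1[0] = 1
L2[1][3] = 99
paddr = 99 * 8 + 1 = 793

Answer: 793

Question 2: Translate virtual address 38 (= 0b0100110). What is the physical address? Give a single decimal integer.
Answer: 230

Derivation:
vaddr = 38 = 0b0100110
Split: l1_idx=1, l2_idx=0, offset=6
L1[1] = 3
L2[3][0] = 28
paddr = 28 * 8 + 6 = 230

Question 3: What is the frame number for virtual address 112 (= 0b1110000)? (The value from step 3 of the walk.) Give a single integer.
Answer: 13

Derivation:
vaddr = 112: l1_idx=3, l2_idx=2
L1[3] = 2; L2[2][2] = 13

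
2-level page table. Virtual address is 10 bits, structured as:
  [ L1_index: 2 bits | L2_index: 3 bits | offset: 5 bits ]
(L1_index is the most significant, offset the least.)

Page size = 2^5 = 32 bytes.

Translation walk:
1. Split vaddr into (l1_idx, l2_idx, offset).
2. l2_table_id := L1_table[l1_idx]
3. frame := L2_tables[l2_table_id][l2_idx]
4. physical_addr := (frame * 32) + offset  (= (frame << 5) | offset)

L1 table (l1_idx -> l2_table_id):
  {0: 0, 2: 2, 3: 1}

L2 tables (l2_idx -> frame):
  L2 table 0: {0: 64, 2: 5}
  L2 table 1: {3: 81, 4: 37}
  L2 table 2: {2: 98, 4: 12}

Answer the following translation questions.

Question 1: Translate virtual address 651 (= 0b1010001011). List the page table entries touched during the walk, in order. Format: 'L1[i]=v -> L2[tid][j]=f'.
vaddr = 651 = 0b1010001011
Split: l1_idx=2, l2_idx=4, offset=11

Answer: L1[2]=2 -> L2[2][4]=12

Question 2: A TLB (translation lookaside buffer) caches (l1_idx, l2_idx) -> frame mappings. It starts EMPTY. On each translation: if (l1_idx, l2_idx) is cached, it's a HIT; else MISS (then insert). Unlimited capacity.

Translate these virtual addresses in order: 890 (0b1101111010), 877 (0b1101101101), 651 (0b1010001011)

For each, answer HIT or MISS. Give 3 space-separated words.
Answer: MISS HIT MISS

Derivation:
vaddr=890: (3,3) not in TLB -> MISS, insert
vaddr=877: (3,3) in TLB -> HIT
vaddr=651: (2,4) not in TLB -> MISS, insert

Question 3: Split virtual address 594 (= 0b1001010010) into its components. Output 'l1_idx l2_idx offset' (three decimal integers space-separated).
Answer: 2 2 18

Derivation:
vaddr = 594 = 0b1001010010
  top 2 bits -> l1_idx = 2
  next 3 bits -> l2_idx = 2
  bottom 5 bits -> offset = 18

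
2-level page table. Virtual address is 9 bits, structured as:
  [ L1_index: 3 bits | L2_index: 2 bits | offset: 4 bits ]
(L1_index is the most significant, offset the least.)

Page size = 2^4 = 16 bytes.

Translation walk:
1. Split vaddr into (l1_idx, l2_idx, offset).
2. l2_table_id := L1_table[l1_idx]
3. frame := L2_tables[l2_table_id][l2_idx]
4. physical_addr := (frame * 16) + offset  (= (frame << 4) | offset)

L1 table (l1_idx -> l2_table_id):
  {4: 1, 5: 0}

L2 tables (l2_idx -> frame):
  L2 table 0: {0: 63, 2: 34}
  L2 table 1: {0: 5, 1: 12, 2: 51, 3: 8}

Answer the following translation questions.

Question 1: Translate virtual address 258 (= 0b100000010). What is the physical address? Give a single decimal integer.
Answer: 82

Derivation:
vaddr = 258 = 0b100000010
Split: l1_idx=4, l2_idx=0, offset=2
L1[4] = 1
L2[1][0] = 5
paddr = 5 * 16 + 2 = 82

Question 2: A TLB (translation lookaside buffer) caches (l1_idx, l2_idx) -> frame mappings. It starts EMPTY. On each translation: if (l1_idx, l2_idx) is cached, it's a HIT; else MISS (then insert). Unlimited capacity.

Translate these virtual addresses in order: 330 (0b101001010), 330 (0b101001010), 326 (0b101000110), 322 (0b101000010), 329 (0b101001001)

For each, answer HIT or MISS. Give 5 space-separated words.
Answer: MISS HIT HIT HIT HIT

Derivation:
vaddr=330: (5,0) not in TLB -> MISS, insert
vaddr=330: (5,0) in TLB -> HIT
vaddr=326: (5,0) in TLB -> HIT
vaddr=322: (5,0) in TLB -> HIT
vaddr=329: (5,0) in TLB -> HIT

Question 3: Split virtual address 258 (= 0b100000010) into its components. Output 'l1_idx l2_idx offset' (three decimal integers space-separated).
Answer: 4 0 2

Derivation:
vaddr = 258 = 0b100000010
  top 3 bits -> l1_idx = 4
  next 2 bits -> l2_idx = 0
  bottom 4 bits -> offset = 2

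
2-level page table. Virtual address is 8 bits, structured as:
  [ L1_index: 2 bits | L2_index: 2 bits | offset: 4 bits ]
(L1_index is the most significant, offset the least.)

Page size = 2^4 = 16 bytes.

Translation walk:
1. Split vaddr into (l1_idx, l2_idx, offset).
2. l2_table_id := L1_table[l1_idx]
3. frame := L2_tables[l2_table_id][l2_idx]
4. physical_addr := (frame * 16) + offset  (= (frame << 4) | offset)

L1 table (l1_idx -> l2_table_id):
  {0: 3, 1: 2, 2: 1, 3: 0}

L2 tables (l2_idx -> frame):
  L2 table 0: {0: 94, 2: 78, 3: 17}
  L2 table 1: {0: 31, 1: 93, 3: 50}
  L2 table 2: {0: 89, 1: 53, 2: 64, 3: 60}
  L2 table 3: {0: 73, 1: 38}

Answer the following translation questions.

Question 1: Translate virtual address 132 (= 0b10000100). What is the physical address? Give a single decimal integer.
Answer: 500

Derivation:
vaddr = 132 = 0b10000100
Split: l1_idx=2, l2_idx=0, offset=4
L1[2] = 1
L2[1][0] = 31
paddr = 31 * 16 + 4 = 500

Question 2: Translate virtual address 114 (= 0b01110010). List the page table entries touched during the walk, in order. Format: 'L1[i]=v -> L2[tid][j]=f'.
vaddr = 114 = 0b01110010
Split: l1_idx=1, l2_idx=3, offset=2

Answer: L1[1]=2 -> L2[2][3]=60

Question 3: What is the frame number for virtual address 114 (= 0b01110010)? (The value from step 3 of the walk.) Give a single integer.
vaddr = 114: l1_idx=1, l2_idx=3
L1[1] = 2; L2[2][3] = 60

Answer: 60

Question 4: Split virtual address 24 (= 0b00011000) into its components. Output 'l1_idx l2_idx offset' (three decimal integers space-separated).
vaddr = 24 = 0b00011000
  top 2 bits -> l1_idx = 0
  next 2 bits -> l2_idx = 1
  bottom 4 bits -> offset = 8

Answer: 0 1 8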